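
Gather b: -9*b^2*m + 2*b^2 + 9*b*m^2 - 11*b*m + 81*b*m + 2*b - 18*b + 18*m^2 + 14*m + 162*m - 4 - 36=b^2*(2 - 9*m) + b*(9*m^2 + 70*m - 16) + 18*m^2 + 176*m - 40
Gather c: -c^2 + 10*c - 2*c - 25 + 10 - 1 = -c^2 + 8*c - 16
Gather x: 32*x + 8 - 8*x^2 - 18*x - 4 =-8*x^2 + 14*x + 4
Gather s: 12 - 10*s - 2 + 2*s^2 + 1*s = 2*s^2 - 9*s + 10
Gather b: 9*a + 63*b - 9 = 9*a + 63*b - 9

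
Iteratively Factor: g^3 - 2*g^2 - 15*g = (g - 5)*(g^2 + 3*g) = g*(g - 5)*(g + 3)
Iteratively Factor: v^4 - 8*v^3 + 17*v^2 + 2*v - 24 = (v - 2)*(v^3 - 6*v^2 + 5*v + 12) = (v - 2)*(v + 1)*(v^2 - 7*v + 12) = (v - 4)*(v - 2)*(v + 1)*(v - 3)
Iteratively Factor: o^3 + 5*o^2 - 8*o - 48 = (o + 4)*(o^2 + o - 12) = (o - 3)*(o + 4)*(o + 4)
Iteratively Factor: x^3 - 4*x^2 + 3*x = (x)*(x^2 - 4*x + 3) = x*(x - 3)*(x - 1)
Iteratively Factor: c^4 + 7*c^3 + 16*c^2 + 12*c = (c + 2)*(c^3 + 5*c^2 + 6*c) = (c + 2)^2*(c^2 + 3*c) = c*(c + 2)^2*(c + 3)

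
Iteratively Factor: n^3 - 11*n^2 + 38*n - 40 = (n - 5)*(n^2 - 6*n + 8) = (n - 5)*(n - 2)*(n - 4)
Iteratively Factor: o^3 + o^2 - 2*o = (o - 1)*(o^2 + 2*o) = o*(o - 1)*(o + 2)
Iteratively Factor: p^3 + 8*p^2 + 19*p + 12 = (p + 3)*(p^2 + 5*p + 4) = (p + 1)*(p + 3)*(p + 4)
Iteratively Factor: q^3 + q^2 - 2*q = (q)*(q^2 + q - 2) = q*(q - 1)*(q + 2)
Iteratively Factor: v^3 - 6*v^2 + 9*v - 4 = (v - 1)*(v^2 - 5*v + 4) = (v - 4)*(v - 1)*(v - 1)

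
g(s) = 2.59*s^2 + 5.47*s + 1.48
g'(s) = 5.18*s + 5.47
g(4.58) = 80.86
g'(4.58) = 29.19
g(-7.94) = 121.33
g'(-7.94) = -35.66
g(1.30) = 12.97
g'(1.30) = 12.20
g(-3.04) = 8.79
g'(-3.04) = -10.28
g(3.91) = 62.46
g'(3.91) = 25.72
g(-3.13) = 9.73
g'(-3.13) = -10.74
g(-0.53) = -0.69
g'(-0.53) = 2.72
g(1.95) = 21.99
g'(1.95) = 15.57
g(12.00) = 440.08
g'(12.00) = 67.63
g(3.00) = 41.20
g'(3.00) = 21.01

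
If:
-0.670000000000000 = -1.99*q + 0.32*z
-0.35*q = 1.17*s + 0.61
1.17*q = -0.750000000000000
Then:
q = -0.64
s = -0.33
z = -6.08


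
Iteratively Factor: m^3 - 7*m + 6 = (m + 3)*(m^2 - 3*m + 2) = (m - 2)*(m + 3)*(m - 1)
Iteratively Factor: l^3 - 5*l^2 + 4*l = (l - 1)*(l^2 - 4*l) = (l - 4)*(l - 1)*(l)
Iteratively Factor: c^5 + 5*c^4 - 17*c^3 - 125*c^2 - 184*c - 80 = (c - 5)*(c^4 + 10*c^3 + 33*c^2 + 40*c + 16) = (c - 5)*(c + 1)*(c^3 + 9*c^2 + 24*c + 16) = (c - 5)*(c + 1)*(c + 4)*(c^2 + 5*c + 4) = (c - 5)*(c + 1)*(c + 4)^2*(c + 1)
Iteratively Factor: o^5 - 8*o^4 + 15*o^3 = (o - 3)*(o^4 - 5*o^3) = o*(o - 3)*(o^3 - 5*o^2) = o^2*(o - 3)*(o^2 - 5*o) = o^3*(o - 3)*(o - 5)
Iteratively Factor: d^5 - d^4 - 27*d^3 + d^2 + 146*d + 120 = (d - 5)*(d^4 + 4*d^3 - 7*d^2 - 34*d - 24) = (d - 5)*(d + 2)*(d^3 + 2*d^2 - 11*d - 12) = (d - 5)*(d - 3)*(d + 2)*(d^2 + 5*d + 4) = (d - 5)*(d - 3)*(d + 1)*(d + 2)*(d + 4)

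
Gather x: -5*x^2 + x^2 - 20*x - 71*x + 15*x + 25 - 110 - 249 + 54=-4*x^2 - 76*x - 280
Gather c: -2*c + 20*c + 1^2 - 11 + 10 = 18*c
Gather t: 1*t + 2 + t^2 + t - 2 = t^2 + 2*t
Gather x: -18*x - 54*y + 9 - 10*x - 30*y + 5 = -28*x - 84*y + 14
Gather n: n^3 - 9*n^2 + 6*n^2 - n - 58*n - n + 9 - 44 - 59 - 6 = n^3 - 3*n^2 - 60*n - 100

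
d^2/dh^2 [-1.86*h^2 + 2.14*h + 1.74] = -3.72000000000000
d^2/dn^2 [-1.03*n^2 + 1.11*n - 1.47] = -2.06000000000000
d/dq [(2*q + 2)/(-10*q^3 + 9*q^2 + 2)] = 2*(-10*q^3 + 9*q^2 + 6*q*(q + 1)*(5*q - 3) + 2)/(-10*q^3 + 9*q^2 + 2)^2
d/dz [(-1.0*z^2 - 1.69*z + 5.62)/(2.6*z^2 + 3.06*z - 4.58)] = (1.334*z^2 - 20.064*z - 9.457)/(6.76*z^4 + 15.912*z^3 - 14.4524*z^2 - 28.0296*z + 20.9764)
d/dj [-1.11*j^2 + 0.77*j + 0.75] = 0.77 - 2.22*j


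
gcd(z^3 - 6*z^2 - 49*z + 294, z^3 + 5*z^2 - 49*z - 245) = z^2 - 49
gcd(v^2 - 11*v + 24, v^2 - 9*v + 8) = v - 8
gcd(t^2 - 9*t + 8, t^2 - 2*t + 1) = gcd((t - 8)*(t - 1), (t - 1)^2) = t - 1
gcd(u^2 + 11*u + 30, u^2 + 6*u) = u + 6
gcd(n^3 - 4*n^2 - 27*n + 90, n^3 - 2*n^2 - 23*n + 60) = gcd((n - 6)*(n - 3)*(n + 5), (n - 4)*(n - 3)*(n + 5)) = n^2 + 2*n - 15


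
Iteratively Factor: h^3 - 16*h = (h + 4)*(h^2 - 4*h) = h*(h + 4)*(h - 4)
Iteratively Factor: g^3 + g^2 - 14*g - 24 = (g + 2)*(g^2 - g - 12) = (g - 4)*(g + 2)*(g + 3)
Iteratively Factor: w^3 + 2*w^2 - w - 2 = (w + 1)*(w^2 + w - 2) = (w - 1)*(w + 1)*(w + 2)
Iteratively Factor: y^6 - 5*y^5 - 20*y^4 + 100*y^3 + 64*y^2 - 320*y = (y + 4)*(y^5 - 9*y^4 + 16*y^3 + 36*y^2 - 80*y) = (y - 4)*(y + 4)*(y^4 - 5*y^3 - 4*y^2 + 20*y) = y*(y - 4)*(y + 4)*(y^3 - 5*y^2 - 4*y + 20) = y*(y - 4)*(y - 2)*(y + 4)*(y^2 - 3*y - 10) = y*(y - 5)*(y - 4)*(y - 2)*(y + 4)*(y + 2)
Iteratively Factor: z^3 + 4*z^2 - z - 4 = (z + 4)*(z^2 - 1) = (z + 1)*(z + 4)*(z - 1)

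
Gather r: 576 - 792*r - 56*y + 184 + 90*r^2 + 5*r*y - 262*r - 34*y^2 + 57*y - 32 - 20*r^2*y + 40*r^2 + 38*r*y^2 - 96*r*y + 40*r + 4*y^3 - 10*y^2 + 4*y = r^2*(130 - 20*y) + r*(38*y^2 - 91*y - 1014) + 4*y^3 - 44*y^2 + 5*y + 728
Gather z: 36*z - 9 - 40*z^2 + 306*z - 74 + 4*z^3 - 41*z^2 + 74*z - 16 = 4*z^3 - 81*z^2 + 416*z - 99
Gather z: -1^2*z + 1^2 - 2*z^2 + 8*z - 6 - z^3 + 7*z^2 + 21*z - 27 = -z^3 + 5*z^2 + 28*z - 32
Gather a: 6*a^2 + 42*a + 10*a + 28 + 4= 6*a^2 + 52*a + 32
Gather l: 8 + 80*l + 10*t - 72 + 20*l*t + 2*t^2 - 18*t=l*(20*t + 80) + 2*t^2 - 8*t - 64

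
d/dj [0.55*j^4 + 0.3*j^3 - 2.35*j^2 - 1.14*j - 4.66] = 2.2*j^3 + 0.9*j^2 - 4.7*j - 1.14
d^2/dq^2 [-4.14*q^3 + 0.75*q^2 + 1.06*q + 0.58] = 1.5 - 24.84*q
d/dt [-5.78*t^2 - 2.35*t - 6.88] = -11.56*t - 2.35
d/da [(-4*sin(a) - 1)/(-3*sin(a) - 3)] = cos(a)/(sin(a) + 1)^2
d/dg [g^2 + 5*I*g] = 2*g + 5*I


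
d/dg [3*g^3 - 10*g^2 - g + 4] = 9*g^2 - 20*g - 1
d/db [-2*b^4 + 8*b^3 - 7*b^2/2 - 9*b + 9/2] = -8*b^3 + 24*b^2 - 7*b - 9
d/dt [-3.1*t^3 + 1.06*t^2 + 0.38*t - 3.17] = -9.3*t^2 + 2.12*t + 0.38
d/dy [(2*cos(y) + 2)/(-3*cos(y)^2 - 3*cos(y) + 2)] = 2*(3*sin(y)^2 - 6*cos(y) - 8)*sin(y)/(3*cos(y)^2 + 3*cos(y) - 2)^2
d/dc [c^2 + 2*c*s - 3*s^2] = 2*c + 2*s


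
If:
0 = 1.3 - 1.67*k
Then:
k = 0.78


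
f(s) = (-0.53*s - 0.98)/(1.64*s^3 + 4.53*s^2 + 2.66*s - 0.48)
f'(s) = (-0.53*s - 0.98)*(-4.92*s^2 - 9.06*s - 2.66)/(1.64*s^3 + 4.53*s^2 + 2.66*s - 0.48)^2 - 0.53/(1.64*s^3 + 4.53*s^2 + 2.66*s - 0.48)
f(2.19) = -0.05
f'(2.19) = 0.04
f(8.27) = -0.00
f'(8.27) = 0.00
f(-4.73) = -0.02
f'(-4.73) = -0.01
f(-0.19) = 1.06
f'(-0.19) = 2.05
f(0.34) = -1.15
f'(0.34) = 6.62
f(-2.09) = -0.10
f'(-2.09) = -0.01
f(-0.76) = 0.95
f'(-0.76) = -1.31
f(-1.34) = -1.88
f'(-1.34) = -12.14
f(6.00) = -0.01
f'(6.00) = 0.00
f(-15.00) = -0.00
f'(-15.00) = -0.00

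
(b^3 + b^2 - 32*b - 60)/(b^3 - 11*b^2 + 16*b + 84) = (b + 5)/(b - 7)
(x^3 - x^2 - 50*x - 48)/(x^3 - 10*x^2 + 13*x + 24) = (x + 6)/(x - 3)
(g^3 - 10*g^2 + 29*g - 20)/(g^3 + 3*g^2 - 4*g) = (g^2 - 9*g + 20)/(g*(g + 4))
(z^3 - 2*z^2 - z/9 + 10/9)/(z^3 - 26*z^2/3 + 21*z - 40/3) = (9*z^2 - 9*z - 10)/(3*(3*z^2 - 23*z + 40))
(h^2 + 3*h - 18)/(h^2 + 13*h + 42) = (h - 3)/(h + 7)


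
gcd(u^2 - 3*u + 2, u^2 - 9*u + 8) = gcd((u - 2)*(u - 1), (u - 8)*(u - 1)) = u - 1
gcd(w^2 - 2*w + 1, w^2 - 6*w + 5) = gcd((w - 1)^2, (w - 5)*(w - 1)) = w - 1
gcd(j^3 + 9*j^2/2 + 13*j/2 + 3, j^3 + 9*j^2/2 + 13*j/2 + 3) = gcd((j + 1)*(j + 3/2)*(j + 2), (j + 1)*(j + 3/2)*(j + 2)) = j^3 + 9*j^2/2 + 13*j/2 + 3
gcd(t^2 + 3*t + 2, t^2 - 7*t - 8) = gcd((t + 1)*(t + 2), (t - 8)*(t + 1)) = t + 1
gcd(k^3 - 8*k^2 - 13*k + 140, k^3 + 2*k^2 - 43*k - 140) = k^2 - 3*k - 28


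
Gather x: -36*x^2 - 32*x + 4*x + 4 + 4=-36*x^2 - 28*x + 8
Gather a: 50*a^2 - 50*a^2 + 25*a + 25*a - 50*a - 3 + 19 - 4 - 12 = 0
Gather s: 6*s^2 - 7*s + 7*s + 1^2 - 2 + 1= 6*s^2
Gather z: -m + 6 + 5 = 11 - m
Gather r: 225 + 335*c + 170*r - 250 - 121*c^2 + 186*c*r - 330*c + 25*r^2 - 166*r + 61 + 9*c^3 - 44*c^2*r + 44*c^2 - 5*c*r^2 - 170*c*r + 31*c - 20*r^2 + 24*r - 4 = 9*c^3 - 77*c^2 + 36*c + r^2*(5 - 5*c) + r*(-44*c^2 + 16*c + 28) + 32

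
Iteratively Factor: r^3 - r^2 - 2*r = (r)*(r^2 - r - 2) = r*(r - 2)*(r + 1)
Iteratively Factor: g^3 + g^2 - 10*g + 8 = (g - 2)*(g^2 + 3*g - 4) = (g - 2)*(g - 1)*(g + 4)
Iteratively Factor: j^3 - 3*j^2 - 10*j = (j)*(j^2 - 3*j - 10) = j*(j + 2)*(j - 5)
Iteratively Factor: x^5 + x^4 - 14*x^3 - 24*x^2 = (x + 3)*(x^4 - 2*x^3 - 8*x^2) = x*(x + 3)*(x^3 - 2*x^2 - 8*x) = x*(x - 4)*(x + 3)*(x^2 + 2*x) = x^2*(x - 4)*(x + 3)*(x + 2)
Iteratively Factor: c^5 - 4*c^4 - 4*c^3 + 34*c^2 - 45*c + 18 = (c - 1)*(c^4 - 3*c^3 - 7*c^2 + 27*c - 18) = (c - 1)^2*(c^3 - 2*c^2 - 9*c + 18) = (c - 3)*(c - 1)^2*(c^2 + c - 6) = (c - 3)*(c - 1)^2*(c + 3)*(c - 2)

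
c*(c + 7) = c^2 + 7*c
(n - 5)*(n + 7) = n^2 + 2*n - 35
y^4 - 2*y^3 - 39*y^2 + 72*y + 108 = (y - 6)*(y - 3)*(y + 1)*(y + 6)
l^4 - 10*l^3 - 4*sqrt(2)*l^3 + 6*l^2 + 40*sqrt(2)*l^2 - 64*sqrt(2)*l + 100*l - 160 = (l - 8)*(l - 2)*(l - 5*sqrt(2))*(l + sqrt(2))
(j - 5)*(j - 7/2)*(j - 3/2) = j^3 - 10*j^2 + 121*j/4 - 105/4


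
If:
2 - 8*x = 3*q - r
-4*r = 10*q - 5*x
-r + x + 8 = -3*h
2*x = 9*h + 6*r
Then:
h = -4288/2235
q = -598/745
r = 476/149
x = 708/745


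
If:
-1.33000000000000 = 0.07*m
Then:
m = -19.00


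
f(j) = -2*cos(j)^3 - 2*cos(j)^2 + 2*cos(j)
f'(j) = 6*sin(j)*cos(j)^2 + 4*sin(j)*cos(j) - 2*sin(j)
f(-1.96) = -0.94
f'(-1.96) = 2.46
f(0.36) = -1.52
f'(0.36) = 2.47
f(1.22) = 0.37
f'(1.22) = 0.08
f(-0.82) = -0.20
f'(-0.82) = -2.57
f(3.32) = -2.00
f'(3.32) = 0.02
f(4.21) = -1.20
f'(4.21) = 2.22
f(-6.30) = -2.00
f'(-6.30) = -0.13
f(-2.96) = -2.00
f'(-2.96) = 0.02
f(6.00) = -1.69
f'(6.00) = -2.06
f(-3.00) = -2.00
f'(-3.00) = 0.01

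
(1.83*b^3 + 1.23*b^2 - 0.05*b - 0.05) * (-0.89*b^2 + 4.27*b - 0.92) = -1.6287*b^5 + 6.7194*b^4 + 3.613*b^3 - 1.3006*b^2 - 0.1675*b + 0.046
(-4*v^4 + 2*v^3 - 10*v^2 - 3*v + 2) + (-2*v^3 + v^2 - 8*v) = -4*v^4 - 9*v^2 - 11*v + 2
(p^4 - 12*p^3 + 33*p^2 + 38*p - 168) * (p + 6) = p^5 - 6*p^4 - 39*p^3 + 236*p^2 + 60*p - 1008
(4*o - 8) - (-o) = 5*o - 8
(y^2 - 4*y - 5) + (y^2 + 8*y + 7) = 2*y^2 + 4*y + 2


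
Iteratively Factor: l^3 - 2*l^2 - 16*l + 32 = (l + 4)*(l^2 - 6*l + 8) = (l - 4)*(l + 4)*(l - 2)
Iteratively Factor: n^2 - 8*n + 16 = (n - 4)*(n - 4)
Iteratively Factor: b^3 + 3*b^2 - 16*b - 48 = (b - 4)*(b^2 + 7*b + 12) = (b - 4)*(b + 4)*(b + 3)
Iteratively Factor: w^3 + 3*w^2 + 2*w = (w + 1)*(w^2 + 2*w) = (w + 1)*(w + 2)*(w)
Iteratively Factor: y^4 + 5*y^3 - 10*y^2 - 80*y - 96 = (y + 4)*(y^3 + y^2 - 14*y - 24) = (y + 3)*(y + 4)*(y^2 - 2*y - 8) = (y + 2)*(y + 3)*(y + 4)*(y - 4)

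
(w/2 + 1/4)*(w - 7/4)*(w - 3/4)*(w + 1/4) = w^4/2 - 7*w^3/8 - 7*w^2/32 + 43*w/128 + 21/256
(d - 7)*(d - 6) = d^2 - 13*d + 42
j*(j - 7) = j^2 - 7*j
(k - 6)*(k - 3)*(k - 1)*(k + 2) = k^4 - 8*k^3 + 7*k^2 + 36*k - 36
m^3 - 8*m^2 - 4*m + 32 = (m - 8)*(m - 2)*(m + 2)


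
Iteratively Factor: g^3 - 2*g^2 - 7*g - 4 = (g - 4)*(g^2 + 2*g + 1) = (g - 4)*(g + 1)*(g + 1)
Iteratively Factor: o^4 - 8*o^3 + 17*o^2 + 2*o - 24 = (o - 3)*(o^3 - 5*o^2 + 2*o + 8) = (o - 3)*(o + 1)*(o^2 - 6*o + 8) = (o - 4)*(o - 3)*(o + 1)*(o - 2)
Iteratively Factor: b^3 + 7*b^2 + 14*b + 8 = (b + 1)*(b^2 + 6*b + 8) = (b + 1)*(b + 4)*(b + 2)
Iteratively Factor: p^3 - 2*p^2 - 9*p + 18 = (p - 2)*(p^2 - 9) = (p - 2)*(p + 3)*(p - 3)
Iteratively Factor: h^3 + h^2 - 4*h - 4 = (h - 2)*(h^2 + 3*h + 2) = (h - 2)*(h + 2)*(h + 1)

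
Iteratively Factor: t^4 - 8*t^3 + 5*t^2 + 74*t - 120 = (t - 4)*(t^3 - 4*t^2 - 11*t + 30) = (t - 4)*(t + 3)*(t^2 - 7*t + 10) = (t - 4)*(t - 2)*(t + 3)*(t - 5)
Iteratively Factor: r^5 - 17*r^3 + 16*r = (r + 4)*(r^4 - 4*r^3 - r^2 + 4*r) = (r - 1)*(r + 4)*(r^3 - 3*r^2 - 4*r) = (r - 4)*(r - 1)*(r + 4)*(r^2 + r) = (r - 4)*(r - 1)*(r + 1)*(r + 4)*(r)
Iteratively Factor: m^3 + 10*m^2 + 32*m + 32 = (m + 2)*(m^2 + 8*m + 16) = (m + 2)*(m + 4)*(m + 4)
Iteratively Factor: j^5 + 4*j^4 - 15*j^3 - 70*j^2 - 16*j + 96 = (j - 4)*(j^4 + 8*j^3 + 17*j^2 - 2*j - 24) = (j - 4)*(j + 3)*(j^3 + 5*j^2 + 2*j - 8) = (j - 4)*(j - 1)*(j + 3)*(j^2 + 6*j + 8) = (j - 4)*(j - 1)*(j + 3)*(j + 4)*(j + 2)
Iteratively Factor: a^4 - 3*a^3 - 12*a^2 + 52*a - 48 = (a - 3)*(a^3 - 12*a + 16) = (a - 3)*(a - 2)*(a^2 + 2*a - 8) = (a - 3)*(a - 2)*(a + 4)*(a - 2)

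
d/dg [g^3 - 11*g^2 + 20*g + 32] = 3*g^2 - 22*g + 20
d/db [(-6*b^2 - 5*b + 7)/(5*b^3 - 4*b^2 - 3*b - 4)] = (30*b^4 + 50*b^3 - 107*b^2 + 104*b + 41)/(25*b^6 - 40*b^5 - 14*b^4 - 16*b^3 + 41*b^2 + 24*b + 16)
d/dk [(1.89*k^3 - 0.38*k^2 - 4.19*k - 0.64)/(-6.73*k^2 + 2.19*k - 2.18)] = (-12.7197*k^4 + 8.2782*k^3 - 41.3915*k^2 - 6.9576*k + 10.5358)/(45.2929*k^4 - 29.4774*k^3 + 34.1389*k^2 - 9.5484*k + 4.7524)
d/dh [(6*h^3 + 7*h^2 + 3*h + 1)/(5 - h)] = (-12*h^3 + 83*h^2 + 70*h + 16)/(h^2 - 10*h + 25)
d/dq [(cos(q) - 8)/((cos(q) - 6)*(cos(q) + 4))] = (cos(q)^2 - 16*cos(q) + 40)*sin(q)/((cos(q) - 6)^2*(cos(q) + 4)^2)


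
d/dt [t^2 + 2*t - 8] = 2*t + 2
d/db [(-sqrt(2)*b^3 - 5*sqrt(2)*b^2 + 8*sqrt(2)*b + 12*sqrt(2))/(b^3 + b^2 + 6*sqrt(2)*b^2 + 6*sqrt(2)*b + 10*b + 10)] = 4*(-3*b^2 + sqrt(2)*b^2 - 11*sqrt(2)*b - 36 - 10*sqrt(2))/(b^4 + 12*sqrt(2)*b^3 + 92*b^2 + 120*sqrt(2)*b + 100)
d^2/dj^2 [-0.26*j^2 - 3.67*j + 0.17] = -0.520000000000000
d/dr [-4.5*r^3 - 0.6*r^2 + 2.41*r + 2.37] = -13.5*r^2 - 1.2*r + 2.41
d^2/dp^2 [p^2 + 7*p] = 2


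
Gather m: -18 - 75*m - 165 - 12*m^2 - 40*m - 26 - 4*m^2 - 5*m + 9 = -16*m^2 - 120*m - 200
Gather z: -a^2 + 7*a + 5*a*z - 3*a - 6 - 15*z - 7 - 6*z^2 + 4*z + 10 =-a^2 + 4*a - 6*z^2 + z*(5*a - 11) - 3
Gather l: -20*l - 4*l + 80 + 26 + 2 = 108 - 24*l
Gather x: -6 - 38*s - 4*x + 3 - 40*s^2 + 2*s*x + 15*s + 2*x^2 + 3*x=-40*s^2 - 23*s + 2*x^2 + x*(2*s - 1) - 3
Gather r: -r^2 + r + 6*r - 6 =-r^2 + 7*r - 6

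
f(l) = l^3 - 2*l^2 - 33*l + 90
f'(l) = 3*l^2 - 4*l - 33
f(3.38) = -5.77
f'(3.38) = -12.25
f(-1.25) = 126.17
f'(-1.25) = -23.31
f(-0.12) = 93.93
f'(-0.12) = -32.48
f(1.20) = 49.25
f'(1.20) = -33.48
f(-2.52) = 144.46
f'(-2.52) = -3.87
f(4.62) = -6.54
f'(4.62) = 12.55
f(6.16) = 44.57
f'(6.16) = 56.20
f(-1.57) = 133.01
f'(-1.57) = -19.33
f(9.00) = 360.00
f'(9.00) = 174.00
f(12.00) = 1134.00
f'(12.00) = 351.00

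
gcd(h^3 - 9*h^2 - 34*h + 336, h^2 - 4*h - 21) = h - 7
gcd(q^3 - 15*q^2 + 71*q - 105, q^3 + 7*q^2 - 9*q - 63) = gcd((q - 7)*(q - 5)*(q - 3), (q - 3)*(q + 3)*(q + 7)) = q - 3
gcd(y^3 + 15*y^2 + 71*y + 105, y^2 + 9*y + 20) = y + 5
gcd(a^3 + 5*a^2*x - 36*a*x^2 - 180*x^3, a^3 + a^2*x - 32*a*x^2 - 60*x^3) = -a^2 + a*x + 30*x^2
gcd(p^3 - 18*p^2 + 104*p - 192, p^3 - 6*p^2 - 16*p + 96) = p^2 - 10*p + 24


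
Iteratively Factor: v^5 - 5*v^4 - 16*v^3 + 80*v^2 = (v - 5)*(v^4 - 16*v^2) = v*(v - 5)*(v^3 - 16*v) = v^2*(v - 5)*(v^2 - 16) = v^2*(v - 5)*(v + 4)*(v - 4)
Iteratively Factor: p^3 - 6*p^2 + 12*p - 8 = (p - 2)*(p^2 - 4*p + 4) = (p - 2)^2*(p - 2)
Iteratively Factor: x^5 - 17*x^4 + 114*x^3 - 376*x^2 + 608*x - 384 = (x - 4)*(x^4 - 13*x^3 + 62*x^2 - 128*x + 96) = (x - 4)*(x - 3)*(x^3 - 10*x^2 + 32*x - 32) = (x - 4)*(x - 3)*(x - 2)*(x^2 - 8*x + 16) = (x - 4)^2*(x - 3)*(x - 2)*(x - 4)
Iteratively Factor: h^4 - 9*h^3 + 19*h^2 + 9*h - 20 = (h - 1)*(h^3 - 8*h^2 + 11*h + 20) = (h - 4)*(h - 1)*(h^2 - 4*h - 5) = (h - 5)*(h - 4)*(h - 1)*(h + 1)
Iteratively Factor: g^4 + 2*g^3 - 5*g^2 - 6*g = (g)*(g^3 + 2*g^2 - 5*g - 6) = g*(g + 3)*(g^2 - g - 2) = g*(g - 2)*(g + 3)*(g + 1)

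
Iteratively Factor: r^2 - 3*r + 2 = (r - 2)*(r - 1)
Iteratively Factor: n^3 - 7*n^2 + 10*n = (n)*(n^2 - 7*n + 10) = n*(n - 2)*(n - 5)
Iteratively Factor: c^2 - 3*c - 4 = (c + 1)*(c - 4)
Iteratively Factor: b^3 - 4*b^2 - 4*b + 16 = (b - 2)*(b^2 - 2*b - 8) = (b - 4)*(b - 2)*(b + 2)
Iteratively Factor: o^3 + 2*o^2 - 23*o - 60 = (o - 5)*(o^2 + 7*o + 12) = (o - 5)*(o + 3)*(o + 4)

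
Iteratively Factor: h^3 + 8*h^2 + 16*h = (h + 4)*(h^2 + 4*h) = h*(h + 4)*(h + 4)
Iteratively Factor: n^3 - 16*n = (n + 4)*(n^2 - 4*n) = n*(n + 4)*(n - 4)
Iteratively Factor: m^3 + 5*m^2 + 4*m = (m + 1)*(m^2 + 4*m) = (m + 1)*(m + 4)*(m)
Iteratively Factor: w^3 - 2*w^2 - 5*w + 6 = (w - 1)*(w^2 - w - 6) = (w - 3)*(w - 1)*(w + 2)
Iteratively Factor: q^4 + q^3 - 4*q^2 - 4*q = (q + 2)*(q^3 - q^2 - 2*q) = q*(q + 2)*(q^2 - q - 2) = q*(q - 2)*(q + 2)*(q + 1)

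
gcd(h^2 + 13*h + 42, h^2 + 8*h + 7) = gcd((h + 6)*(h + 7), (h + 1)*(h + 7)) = h + 7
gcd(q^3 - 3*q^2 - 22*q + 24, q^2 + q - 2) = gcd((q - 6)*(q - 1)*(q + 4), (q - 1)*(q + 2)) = q - 1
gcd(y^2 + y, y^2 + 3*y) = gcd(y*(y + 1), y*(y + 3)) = y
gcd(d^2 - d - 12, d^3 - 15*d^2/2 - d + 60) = d - 4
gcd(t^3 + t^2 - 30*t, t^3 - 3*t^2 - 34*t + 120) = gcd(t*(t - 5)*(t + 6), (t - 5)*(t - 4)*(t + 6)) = t^2 + t - 30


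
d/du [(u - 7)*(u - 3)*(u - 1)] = 3*u^2 - 22*u + 31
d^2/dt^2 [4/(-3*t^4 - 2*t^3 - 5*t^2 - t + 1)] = 8*((18*t^2 + 6*t + 5)*(3*t^4 + 2*t^3 + 5*t^2 + t - 1) - (12*t^3 + 6*t^2 + 10*t + 1)^2)/(3*t^4 + 2*t^3 + 5*t^2 + t - 1)^3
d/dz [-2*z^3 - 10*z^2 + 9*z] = -6*z^2 - 20*z + 9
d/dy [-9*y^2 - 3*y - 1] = -18*y - 3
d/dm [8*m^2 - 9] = 16*m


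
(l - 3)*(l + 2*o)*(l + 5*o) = l^3 + 7*l^2*o - 3*l^2 + 10*l*o^2 - 21*l*o - 30*o^2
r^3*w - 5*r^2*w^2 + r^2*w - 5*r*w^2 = r*(r - 5*w)*(r*w + w)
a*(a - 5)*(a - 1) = a^3 - 6*a^2 + 5*a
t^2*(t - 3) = t^3 - 3*t^2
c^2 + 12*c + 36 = (c + 6)^2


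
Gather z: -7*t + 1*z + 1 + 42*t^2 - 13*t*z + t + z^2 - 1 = 42*t^2 - 6*t + z^2 + z*(1 - 13*t)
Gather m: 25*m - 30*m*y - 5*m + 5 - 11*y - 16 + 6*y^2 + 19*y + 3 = m*(20 - 30*y) + 6*y^2 + 8*y - 8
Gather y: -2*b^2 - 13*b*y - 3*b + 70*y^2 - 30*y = -2*b^2 - 3*b + 70*y^2 + y*(-13*b - 30)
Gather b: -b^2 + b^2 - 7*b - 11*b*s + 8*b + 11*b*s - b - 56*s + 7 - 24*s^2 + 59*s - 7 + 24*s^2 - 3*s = 0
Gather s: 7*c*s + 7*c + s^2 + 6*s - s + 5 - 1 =7*c + s^2 + s*(7*c + 5) + 4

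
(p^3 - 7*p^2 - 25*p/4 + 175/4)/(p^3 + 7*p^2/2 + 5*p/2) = (2*p^2 - 19*p + 35)/(2*p*(p + 1))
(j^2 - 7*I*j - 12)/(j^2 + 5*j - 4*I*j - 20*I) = (j - 3*I)/(j + 5)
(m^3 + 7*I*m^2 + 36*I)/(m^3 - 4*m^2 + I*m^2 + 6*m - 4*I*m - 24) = (m + 6*I)/(m - 4)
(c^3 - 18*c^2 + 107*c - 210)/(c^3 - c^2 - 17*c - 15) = (c^2 - 13*c + 42)/(c^2 + 4*c + 3)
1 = 1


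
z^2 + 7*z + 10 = (z + 2)*(z + 5)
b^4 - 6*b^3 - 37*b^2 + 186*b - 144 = (b - 8)*(b - 3)*(b - 1)*(b + 6)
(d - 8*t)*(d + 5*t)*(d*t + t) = d^3*t - 3*d^2*t^2 + d^2*t - 40*d*t^3 - 3*d*t^2 - 40*t^3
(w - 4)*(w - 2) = w^2 - 6*w + 8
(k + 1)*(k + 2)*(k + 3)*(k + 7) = k^4 + 13*k^3 + 53*k^2 + 83*k + 42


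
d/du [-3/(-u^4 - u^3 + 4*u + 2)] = 3*(-4*u^3 - 3*u^2 + 4)/(u^4 + u^3 - 4*u - 2)^2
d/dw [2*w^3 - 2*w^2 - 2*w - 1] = 6*w^2 - 4*w - 2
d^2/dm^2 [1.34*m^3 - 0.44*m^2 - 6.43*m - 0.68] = 8.04*m - 0.88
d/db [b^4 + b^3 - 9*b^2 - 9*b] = 4*b^3 + 3*b^2 - 18*b - 9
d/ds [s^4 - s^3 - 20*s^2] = s*(4*s^2 - 3*s - 40)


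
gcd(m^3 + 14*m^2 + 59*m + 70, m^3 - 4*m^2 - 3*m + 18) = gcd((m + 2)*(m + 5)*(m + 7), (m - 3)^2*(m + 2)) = m + 2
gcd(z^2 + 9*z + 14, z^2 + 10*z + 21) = z + 7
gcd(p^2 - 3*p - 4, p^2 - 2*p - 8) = p - 4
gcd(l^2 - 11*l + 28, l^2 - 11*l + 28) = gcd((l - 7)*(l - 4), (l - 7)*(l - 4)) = l^2 - 11*l + 28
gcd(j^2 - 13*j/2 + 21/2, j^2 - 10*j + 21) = j - 3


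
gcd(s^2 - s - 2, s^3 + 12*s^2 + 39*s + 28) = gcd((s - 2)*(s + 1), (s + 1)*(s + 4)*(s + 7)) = s + 1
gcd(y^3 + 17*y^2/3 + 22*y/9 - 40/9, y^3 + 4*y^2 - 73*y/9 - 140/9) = y^2 + 19*y/3 + 20/3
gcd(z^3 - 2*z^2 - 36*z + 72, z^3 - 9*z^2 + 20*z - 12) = z^2 - 8*z + 12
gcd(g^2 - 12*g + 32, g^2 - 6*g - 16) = g - 8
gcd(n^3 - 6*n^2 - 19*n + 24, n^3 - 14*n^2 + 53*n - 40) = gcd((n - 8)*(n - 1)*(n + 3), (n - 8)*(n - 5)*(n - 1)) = n^2 - 9*n + 8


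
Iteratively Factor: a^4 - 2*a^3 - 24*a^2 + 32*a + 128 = (a + 4)*(a^3 - 6*a^2 + 32) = (a - 4)*(a + 4)*(a^2 - 2*a - 8) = (a - 4)*(a + 2)*(a + 4)*(a - 4)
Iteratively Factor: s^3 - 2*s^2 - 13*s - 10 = (s - 5)*(s^2 + 3*s + 2) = (s - 5)*(s + 2)*(s + 1)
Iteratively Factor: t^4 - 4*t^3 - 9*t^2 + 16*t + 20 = (t - 5)*(t^3 + t^2 - 4*t - 4) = (t - 5)*(t - 2)*(t^2 + 3*t + 2) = (t - 5)*(t - 2)*(t + 2)*(t + 1)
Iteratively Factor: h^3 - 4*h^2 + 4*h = (h - 2)*(h^2 - 2*h) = (h - 2)^2*(h)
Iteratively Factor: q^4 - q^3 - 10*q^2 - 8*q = (q + 2)*(q^3 - 3*q^2 - 4*q) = (q + 1)*(q + 2)*(q^2 - 4*q) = q*(q + 1)*(q + 2)*(q - 4)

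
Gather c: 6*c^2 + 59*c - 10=6*c^2 + 59*c - 10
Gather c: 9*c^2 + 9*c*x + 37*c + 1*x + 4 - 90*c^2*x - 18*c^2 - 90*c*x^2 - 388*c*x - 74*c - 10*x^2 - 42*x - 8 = c^2*(-90*x - 9) + c*(-90*x^2 - 379*x - 37) - 10*x^2 - 41*x - 4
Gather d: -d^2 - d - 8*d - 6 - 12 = -d^2 - 9*d - 18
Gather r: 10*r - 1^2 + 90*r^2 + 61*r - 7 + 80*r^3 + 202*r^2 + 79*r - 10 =80*r^3 + 292*r^2 + 150*r - 18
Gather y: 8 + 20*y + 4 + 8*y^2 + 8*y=8*y^2 + 28*y + 12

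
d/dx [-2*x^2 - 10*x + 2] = -4*x - 10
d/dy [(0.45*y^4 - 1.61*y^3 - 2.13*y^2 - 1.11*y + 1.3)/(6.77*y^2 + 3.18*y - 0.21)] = (6.093*y^5 - 6.6067*y^4 - 10.6176*y^3 + 1.7556*y^2 - 16.7074*y - 3.9009)/(45.8329*y^4 + 43.0572*y^3 + 7.269*y^2 - 1.3356*y + 0.0441)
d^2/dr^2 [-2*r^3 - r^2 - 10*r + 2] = -12*r - 2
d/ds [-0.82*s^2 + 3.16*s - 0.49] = 3.16 - 1.64*s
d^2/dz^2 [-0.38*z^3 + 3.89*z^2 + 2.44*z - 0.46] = 7.78 - 2.28*z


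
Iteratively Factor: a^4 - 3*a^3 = (a)*(a^3 - 3*a^2) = a^2*(a^2 - 3*a) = a^3*(a - 3)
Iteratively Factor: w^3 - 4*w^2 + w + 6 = (w - 2)*(w^2 - 2*w - 3) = (w - 2)*(w + 1)*(w - 3)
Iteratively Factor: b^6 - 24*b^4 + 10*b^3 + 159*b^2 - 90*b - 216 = (b + 4)*(b^5 - 4*b^4 - 8*b^3 + 42*b^2 - 9*b - 54) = (b + 3)*(b + 4)*(b^4 - 7*b^3 + 13*b^2 + 3*b - 18) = (b - 3)*(b + 3)*(b + 4)*(b^3 - 4*b^2 + b + 6) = (b - 3)*(b - 2)*(b + 3)*(b + 4)*(b^2 - 2*b - 3) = (b - 3)^2*(b - 2)*(b + 3)*(b + 4)*(b + 1)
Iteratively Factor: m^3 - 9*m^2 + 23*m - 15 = (m - 5)*(m^2 - 4*m + 3) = (m - 5)*(m - 3)*(m - 1)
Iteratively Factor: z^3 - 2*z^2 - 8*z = (z - 4)*(z^2 + 2*z) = (z - 4)*(z + 2)*(z)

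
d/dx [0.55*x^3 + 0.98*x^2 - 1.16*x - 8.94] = 1.65*x^2 + 1.96*x - 1.16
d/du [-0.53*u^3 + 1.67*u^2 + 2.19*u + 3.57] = -1.59*u^2 + 3.34*u + 2.19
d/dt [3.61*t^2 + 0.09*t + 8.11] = 7.22*t + 0.09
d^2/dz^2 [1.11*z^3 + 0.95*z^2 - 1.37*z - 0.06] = 6.66*z + 1.9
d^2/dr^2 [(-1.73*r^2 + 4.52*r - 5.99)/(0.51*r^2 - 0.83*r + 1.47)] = (4.44089209850063e-16*r^4 + 0.886686000000001*r^3 - 1.566108*r^2 - 5.11846199999999*r + 4.281374)/(0.132651*r^6 - 0.647649*r^5 + 2.201058*r^4 - 4.305293*r^3 + 6.344226*r^2 - 5.380641*r + 3.176523)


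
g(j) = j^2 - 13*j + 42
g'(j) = 2*j - 13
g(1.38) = 25.96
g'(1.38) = -10.24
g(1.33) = 26.48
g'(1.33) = -10.34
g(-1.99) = 71.83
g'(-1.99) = -16.98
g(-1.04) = 56.60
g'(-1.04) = -15.08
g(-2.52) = 81.11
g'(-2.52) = -18.04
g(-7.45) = 194.35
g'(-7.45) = -27.90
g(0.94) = 30.66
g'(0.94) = -11.12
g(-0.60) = 50.16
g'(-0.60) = -14.20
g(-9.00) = 240.00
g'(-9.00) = -31.00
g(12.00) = 30.00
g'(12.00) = 11.00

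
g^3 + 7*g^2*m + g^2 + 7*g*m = g*(g + 1)*(g + 7*m)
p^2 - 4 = (p - 2)*(p + 2)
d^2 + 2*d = d*(d + 2)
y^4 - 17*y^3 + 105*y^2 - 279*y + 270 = (y - 6)*(y - 5)*(y - 3)^2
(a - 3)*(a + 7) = a^2 + 4*a - 21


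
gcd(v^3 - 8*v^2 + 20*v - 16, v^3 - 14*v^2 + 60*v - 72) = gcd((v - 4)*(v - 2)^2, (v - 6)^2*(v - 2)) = v - 2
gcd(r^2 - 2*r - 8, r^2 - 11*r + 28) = r - 4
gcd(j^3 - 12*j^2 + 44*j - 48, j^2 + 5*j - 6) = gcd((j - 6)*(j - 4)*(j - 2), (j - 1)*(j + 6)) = 1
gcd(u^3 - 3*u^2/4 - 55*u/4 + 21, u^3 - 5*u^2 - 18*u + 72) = u^2 + u - 12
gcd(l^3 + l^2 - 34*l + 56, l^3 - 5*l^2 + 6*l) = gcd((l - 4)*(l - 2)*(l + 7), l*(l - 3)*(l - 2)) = l - 2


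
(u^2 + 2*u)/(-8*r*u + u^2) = (-u - 2)/(8*r - u)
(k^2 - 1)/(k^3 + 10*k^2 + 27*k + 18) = (k - 1)/(k^2 + 9*k + 18)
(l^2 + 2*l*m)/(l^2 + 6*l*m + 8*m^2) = l/(l + 4*m)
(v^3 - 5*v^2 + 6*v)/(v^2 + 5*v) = (v^2 - 5*v + 6)/(v + 5)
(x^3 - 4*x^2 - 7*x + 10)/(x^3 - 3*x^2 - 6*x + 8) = (x - 5)/(x - 4)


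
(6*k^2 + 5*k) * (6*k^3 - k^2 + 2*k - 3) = 36*k^5 + 24*k^4 + 7*k^3 - 8*k^2 - 15*k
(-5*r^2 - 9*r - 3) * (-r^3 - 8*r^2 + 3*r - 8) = 5*r^5 + 49*r^4 + 60*r^3 + 37*r^2 + 63*r + 24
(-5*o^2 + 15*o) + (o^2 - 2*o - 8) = -4*o^2 + 13*o - 8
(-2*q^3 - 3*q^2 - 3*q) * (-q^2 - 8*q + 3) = 2*q^5 + 19*q^4 + 21*q^3 + 15*q^2 - 9*q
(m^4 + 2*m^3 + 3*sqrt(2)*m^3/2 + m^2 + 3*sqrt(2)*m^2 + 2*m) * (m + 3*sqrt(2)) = m^5 + 2*m^4 + 9*sqrt(2)*m^4/2 + 10*m^3 + 9*sqrt(2)*m^3 + 3*sqrt(2)*m^2 + 20*m^2 + 6*sqrt(2)*m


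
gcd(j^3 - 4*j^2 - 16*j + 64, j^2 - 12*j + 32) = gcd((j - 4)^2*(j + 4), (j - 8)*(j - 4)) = j - 4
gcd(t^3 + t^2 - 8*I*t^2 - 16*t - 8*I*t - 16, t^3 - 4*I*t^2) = t - 4*I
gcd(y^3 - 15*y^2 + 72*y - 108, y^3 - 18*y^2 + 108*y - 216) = y^2 - 12*y + 36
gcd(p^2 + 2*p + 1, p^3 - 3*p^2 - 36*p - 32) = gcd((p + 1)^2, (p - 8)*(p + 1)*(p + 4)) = p + 1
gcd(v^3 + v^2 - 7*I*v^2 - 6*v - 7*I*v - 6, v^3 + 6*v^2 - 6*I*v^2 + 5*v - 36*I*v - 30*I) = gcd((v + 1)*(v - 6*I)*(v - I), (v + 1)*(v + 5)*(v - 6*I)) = v^2 + v*(1 - 6*I) - 6*I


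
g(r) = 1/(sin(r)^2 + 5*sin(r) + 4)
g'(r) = (-2*sin(r)*cos(r) - 5*cos(r))/(sin(r)^2 + 5*sin(r) + 4)^2 = -(2*sin(r) + 5)*cos(r)/(sin(r)^2 + 5*sin(r) + 4)^2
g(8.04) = 0.10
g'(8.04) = 0.01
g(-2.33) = 1.11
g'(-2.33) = 3.02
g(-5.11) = 0.11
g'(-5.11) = -0.03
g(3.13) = 0.25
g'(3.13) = 0.31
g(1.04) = 0.11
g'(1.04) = -0.04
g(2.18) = 0.11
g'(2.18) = 0.05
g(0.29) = 0.18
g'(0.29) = -0.18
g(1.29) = 0.10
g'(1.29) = -0.02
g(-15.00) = 0.85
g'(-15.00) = 2.05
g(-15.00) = 0.85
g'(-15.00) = 2.05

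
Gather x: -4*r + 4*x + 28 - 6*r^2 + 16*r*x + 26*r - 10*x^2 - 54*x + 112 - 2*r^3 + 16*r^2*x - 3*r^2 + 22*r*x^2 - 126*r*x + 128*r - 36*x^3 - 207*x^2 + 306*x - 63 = -2*r^3 - 9*r^2 + 150*r - 36*x^3 + x^2*(22*r - 217) + x*(16*r^2 - 110*r + 256) + 77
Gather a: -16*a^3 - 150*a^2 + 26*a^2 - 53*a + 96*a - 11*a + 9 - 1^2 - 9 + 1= -16*a^3 - 124*a^2 + 32*a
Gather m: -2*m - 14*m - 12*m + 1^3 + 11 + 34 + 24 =70 - 28*m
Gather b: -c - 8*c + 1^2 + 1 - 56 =-9*c - 54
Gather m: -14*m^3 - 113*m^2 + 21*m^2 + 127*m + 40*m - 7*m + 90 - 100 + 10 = -14*m^3 - 92*m^2 + 160*m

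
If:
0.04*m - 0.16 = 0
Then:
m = 4.00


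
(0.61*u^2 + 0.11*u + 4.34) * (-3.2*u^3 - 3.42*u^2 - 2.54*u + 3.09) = -1.952*u^5 - 2.4382*u^4 - 15.8136*u^3 - 13.2373*u^2 - 10.6837*u + 13.4106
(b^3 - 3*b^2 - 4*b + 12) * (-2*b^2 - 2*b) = -2*b^5 + 4*b^4 + 14*b^3 - 16*b^2 - 24*b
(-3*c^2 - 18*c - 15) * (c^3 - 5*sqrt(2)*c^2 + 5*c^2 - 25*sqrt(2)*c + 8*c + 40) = -3*c^5 - 33*c^4 + 15*sqrt(2)*c^4 - 129*c^3 + 165*sqrt(2)*c^3 - 339*c^2 + 525*sqrt(2)*c^2 - 840*c + 375*sqrt(2)*c - 600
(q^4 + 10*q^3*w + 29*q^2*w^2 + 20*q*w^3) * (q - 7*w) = q^5 + 3*q^4*w - 41*q^3*w^2 - 183*q^2*w^3 - 140*q*w^4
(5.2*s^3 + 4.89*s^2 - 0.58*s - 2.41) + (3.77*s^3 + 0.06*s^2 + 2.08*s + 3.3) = 8.97*s^3 + 4.95*s^2 + 1.5*s + 0.89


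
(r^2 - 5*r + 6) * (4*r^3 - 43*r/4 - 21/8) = 4*r^5 - 20*r^4 + 53*r^3/4 + 409*r^2/8 - 411*r/8 - 63/4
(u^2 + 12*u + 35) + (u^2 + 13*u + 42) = 2*u^2 + 25*u + 77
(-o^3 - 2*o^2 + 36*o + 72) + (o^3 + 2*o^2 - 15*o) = 21*o + 72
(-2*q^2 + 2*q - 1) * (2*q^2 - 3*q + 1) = -4*q^4 + 10*q^3 - 10*q^2 + 5*q - 1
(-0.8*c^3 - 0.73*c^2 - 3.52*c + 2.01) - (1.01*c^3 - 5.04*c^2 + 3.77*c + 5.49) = -1.81*c^3 + 4.31*c^2 - 7.29*c - 3.48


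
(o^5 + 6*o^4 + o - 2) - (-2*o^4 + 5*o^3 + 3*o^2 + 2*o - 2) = o^5 + 8*o^4 - 5*o^3 - 3*o^2 - o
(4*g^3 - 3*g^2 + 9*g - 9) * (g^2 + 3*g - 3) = 4*g^5 + 9*g^4 - 12*g^3 + 27*g^2 - 54*g + 27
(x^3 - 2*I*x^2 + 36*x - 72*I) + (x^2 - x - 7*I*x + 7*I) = x^3 + x^2 - 2*I*x^2 + 35*x - 7*I*x - 65*I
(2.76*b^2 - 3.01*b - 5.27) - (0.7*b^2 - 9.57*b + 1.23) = 2.06*b^2 + 6.56*b - 6.5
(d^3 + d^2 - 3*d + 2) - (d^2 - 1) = d^3 - 3*d + 3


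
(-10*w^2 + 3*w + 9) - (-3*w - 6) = -10*w^2 + 6*w + 15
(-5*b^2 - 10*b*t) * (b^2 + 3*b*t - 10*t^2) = -5*b^4 - 25*b^3*t + 20*b^2*t^2 + 100*b*t^3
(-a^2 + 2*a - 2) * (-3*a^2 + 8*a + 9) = 3*a^4 - 14*a^3 + 13*a^2 + 2*a - 18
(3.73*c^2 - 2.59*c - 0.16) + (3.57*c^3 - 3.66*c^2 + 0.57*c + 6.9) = 3.57*c^3 + 0.0699999999999998*c^2 - 2.02*c + 6.74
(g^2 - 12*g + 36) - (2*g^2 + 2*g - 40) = -g^2 - 14*g + 76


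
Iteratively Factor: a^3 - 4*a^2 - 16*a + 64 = (a + 4)*(a^2 - 8*a + 16) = (a - 4)*(a + 4)*(a - 4)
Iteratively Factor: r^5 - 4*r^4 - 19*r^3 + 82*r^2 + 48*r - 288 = (r - 3)*(r^4 - r^3 - 22*r^2 + 16*r + 96) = (r - 4)*(r - 3)*(r^3 + 3*r^2 - 10*r - 24) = (r - 4)*(r - 3)*(r + 2)*(r^2 + r - 12) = (r - 4)*(r - 3)*(r + 2)*(r + 4)*(r - 3)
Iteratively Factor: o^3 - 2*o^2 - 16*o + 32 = (o - 2)*(o^2 - 16) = (o - 4)*(o - 2)*(o + 4)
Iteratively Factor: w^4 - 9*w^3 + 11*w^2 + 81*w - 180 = (w + 3)*(w^3 - 12*w^2 + 47*w - 60) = (w - 4)*(w + 3)*(w^2 - 8*w + 15) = (w - 5)*(w - 4)*(w + 3)*(w - 3)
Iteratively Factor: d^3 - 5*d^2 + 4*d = (d)*(d^2 - 5*d + 4) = d*(d - 1)*(d - 4)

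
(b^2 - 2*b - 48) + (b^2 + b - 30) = 2*b^2 - b - 78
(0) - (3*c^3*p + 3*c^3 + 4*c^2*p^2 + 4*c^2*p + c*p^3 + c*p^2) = -3*c^3*p - 3*c^3 - 4*c^2*p^2 - 4*c^2*p - c*p^3 - c*p^2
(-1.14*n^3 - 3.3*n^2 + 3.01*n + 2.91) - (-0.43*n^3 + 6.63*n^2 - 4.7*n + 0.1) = -0.71*n^3 - 9.93*n^2 + 7.71*n + 2.81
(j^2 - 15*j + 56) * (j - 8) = j^3 - 23*j^2 + 176*j - 448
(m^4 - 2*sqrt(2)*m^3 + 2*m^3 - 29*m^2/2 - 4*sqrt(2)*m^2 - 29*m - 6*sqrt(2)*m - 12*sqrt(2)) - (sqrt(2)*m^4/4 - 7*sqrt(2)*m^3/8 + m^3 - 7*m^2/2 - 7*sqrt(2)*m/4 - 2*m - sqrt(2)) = -sqrt(2)*m^4/4 + m^4 - 9*sqrt(2)*m^3/8 + m^3 - 11*m^2 - 4*sqrt(2)*m^2 - 27*m - 17*sqrt(2)*m/4 - 11*sqrt(2)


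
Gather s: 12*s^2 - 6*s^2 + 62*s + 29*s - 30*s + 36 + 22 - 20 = 6*s^2 + 61*s + 38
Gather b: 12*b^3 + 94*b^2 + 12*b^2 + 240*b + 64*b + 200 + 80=12*b^3 + 106*b^2 + 304*b + 280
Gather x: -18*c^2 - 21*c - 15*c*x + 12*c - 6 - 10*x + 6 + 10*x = -18*c^2 - 15*c*x - 9*c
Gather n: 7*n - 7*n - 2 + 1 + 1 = 0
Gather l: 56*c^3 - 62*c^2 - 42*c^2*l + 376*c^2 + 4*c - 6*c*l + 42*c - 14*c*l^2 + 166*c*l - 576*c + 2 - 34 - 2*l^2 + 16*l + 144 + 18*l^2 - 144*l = 56*c^3 + 314*c^2 - 530*c + l^2*(16 - 14*c) + l*(-42*c^2 + 160*c - 128) + 112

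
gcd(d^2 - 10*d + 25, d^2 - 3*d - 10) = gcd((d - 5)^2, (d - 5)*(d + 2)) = d - 5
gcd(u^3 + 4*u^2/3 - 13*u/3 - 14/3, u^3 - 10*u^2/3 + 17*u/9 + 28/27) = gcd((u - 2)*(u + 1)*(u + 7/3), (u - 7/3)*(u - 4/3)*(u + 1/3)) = 1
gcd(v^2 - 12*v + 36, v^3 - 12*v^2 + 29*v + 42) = v - 6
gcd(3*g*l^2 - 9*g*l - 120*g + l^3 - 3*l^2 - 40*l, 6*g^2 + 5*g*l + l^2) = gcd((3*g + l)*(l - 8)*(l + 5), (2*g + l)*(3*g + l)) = 3*g + l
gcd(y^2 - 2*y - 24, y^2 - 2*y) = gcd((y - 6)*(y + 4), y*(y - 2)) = 1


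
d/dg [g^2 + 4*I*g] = 2*g + 4*I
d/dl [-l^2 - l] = -2*l - 1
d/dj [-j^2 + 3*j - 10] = 3 - 2*j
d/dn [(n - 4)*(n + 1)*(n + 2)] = 3*n^2 - 2*n - 10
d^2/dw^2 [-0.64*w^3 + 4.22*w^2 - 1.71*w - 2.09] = 8.44 - 3.84*w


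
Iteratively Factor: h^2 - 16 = (h - 4)*(h + 4)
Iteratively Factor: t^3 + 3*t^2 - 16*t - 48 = (t + 4)*(t^2 - t - 12) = (t - 4)*(t + 4)*(t + 3)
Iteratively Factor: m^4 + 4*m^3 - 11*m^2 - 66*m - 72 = (m + 3)*(m^3 + m^2 - 14*m - 24) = (m - 4)*(m + 3)*(m^2 + 5*m + 6) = (m - 4)*(m + 2)*(m + 3)*(m + 3)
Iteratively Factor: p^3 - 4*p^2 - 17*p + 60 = (p - 3)*(p^2 - p - 20) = (p - 5)*(p - 3)*(p + 4)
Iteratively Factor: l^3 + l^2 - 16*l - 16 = (l + 1)*(l^2 - 16) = (l - 4)*(l + 1)*(l + 4)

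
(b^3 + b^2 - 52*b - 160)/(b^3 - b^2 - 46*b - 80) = (b + 4)/(b + 2)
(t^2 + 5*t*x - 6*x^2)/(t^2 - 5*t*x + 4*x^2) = (-t - 6*x)/(-t + 4*x)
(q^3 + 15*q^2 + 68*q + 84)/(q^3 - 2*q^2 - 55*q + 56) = (q^2 + 8*q + 12)/(q^2 - 9*q + 8)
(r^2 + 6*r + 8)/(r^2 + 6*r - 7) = (r^2 + 6*r + 8)/(r^2 + 6*r - 7)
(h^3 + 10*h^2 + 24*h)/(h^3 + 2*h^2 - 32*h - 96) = h*(h + 6)/(h^2 - 2*h - 24)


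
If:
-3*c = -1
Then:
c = 1/3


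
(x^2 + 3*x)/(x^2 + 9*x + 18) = x/(x + 6)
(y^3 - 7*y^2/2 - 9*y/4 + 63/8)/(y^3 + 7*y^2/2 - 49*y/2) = (y^2 - 9/4)/(y*(y + 7))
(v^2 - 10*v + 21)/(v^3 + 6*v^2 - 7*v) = (v^2 - 10*v + 21)/(v*(v^2 + 6*v - 7))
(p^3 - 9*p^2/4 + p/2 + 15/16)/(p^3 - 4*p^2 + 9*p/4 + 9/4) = (p - 5/4)/(p - 3)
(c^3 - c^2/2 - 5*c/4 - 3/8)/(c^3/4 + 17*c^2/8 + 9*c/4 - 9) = (4*c^2 + 4*c + 1)/(c^2 + 10*c + 24)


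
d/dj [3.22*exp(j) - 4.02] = 3.22*exp(j)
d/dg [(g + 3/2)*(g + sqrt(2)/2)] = 2*g + sqrt(2)/2 + 3/2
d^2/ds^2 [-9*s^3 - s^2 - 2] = -54*s - 2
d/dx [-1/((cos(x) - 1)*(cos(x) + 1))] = -2*cos(x)/sin(x)^3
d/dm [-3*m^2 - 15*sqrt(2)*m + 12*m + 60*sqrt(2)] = -6*m - 15*sqrt(2) + 12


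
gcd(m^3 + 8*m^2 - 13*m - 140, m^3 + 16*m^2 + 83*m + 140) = m^2 + 12*m + 35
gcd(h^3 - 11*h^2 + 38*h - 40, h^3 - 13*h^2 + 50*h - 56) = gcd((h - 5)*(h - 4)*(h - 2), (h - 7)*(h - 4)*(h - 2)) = h^2 - 6*h + 8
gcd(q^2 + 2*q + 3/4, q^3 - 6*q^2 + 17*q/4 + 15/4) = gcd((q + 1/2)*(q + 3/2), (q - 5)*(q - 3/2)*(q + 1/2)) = q + 1/2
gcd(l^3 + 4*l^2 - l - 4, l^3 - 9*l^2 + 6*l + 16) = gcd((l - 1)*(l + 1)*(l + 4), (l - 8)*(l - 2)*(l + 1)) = l + 1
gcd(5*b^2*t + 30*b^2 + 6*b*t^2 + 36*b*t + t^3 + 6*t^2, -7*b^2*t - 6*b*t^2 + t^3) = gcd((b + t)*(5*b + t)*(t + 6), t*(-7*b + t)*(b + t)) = b + t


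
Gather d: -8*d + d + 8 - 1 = 7 - 7*d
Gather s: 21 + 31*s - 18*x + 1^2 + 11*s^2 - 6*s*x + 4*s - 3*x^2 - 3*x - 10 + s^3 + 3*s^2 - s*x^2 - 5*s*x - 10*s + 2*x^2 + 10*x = s^3 + 14*s^2 + s*(-x^2 - 11*x + 25) - x^2 - 11*x + 12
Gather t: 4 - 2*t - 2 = 2 - 2*t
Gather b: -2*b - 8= -2*b - 8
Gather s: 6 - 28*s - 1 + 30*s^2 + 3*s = 30*s^2 - 25*s + 5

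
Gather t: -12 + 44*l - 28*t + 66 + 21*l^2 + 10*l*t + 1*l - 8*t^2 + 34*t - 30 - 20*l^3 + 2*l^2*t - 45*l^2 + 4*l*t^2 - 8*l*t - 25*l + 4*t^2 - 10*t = -20*l^3 - 24*l^2 + 20*l + t^2*(4*l - 4) + t*(2*l^2 + 2*l - 4) + 24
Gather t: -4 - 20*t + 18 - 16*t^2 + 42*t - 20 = -16*t^2 + 22*t - 6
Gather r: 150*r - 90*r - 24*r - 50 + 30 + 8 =36*r - 12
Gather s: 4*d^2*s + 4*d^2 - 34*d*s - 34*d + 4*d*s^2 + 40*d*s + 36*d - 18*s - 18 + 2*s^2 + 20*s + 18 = 4*d^2 + 2*d + s^2*(4*d + 2) + s*(4*d^2 + 6*d + 2)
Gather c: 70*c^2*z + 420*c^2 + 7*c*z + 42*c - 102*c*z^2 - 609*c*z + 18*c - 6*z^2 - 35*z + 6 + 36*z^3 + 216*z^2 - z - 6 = c^2*(70*z + 420) + c*(-102*z^2 - 602*z + 60) + 36*z^3 + 210*z^2 - 36*z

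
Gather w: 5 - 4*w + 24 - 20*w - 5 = 24 - 24*w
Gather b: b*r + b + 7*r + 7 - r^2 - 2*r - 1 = b*(r + 1) - r^2 + 5*r + 6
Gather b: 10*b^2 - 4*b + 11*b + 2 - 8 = 10*b^2 + 7*b - 6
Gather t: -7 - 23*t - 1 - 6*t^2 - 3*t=-6*t^2 - 26*t - 8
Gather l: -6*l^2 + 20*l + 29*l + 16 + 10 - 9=-6*l^2 + 49*l + 17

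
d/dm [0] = 0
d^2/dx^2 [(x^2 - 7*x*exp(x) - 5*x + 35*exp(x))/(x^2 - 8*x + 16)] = (-7*x^3*exp(x) + 105*x^2*exp(x) - 546*x*exp(x) + 6*x + 994*exp(x) - 48)/(x^4 - 16*x^3 + 96*x^2 - 256*x + 256)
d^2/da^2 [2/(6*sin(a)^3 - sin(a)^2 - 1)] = (-2*(1 - cos(4*a))*(9*sin(a) - 1)^2 + (9*sin(a) - 27*sin(3*a) + 4*cos(2*a))*(-6*sin(a)^3 + sin(a)^2 + 1))/(-6*sin(a)^3 + sin(a)^2 + 1)^3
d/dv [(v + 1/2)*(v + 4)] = 2*v + 9/2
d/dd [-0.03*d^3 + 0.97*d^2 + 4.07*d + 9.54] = -0.09*d^2 + 1.94*d + 4.07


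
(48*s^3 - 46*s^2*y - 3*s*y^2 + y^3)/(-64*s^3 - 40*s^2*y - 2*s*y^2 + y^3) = (-6*s^2 + 5*s*y + y^2)/(8*s^2 + 6*s*y + y^2)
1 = 1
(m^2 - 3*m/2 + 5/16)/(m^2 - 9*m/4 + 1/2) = (m - 5/4)/(m - 2)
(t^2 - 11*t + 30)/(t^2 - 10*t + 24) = (t - 5)/(t - 4)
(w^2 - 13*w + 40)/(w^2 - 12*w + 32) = (w - 5)/(w - 4)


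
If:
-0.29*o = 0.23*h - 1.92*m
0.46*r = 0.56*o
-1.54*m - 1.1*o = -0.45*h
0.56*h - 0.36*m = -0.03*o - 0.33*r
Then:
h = 0.00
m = 0.00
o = 0.00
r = 0.00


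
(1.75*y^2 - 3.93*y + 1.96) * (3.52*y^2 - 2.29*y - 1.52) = 6.16*y^4 - 17.8411*y^3 + 13.2389*y^2 + 1.4852*y - 2.9792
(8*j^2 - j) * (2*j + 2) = 16*j^3 + 14*j^2 - 2*j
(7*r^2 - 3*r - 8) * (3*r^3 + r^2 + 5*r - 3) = 21*r^5 - 2*r^4 + 8*r^3 - 44*r^2 - 31*r + 24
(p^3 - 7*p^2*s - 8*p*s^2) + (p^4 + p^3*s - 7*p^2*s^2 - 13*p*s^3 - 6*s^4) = p^4 + p^3*s + p^3 - 7*p^2*s^2 - 7*p^2*s - 13*p*s^3 - 8*p*s^2 - 6*s^4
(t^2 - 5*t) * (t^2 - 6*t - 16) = t^4 - 11*t^3 + 14*t^2 + 80*t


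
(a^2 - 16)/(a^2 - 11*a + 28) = (a + 4)/(a - 7)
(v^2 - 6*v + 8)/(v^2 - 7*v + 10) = (v - 4)/(v - 5)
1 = 1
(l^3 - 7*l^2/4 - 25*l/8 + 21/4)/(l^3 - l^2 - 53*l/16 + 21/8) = 2*(2*l - 3)/(4*l - 3)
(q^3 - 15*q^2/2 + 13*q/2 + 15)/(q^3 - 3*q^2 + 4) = (q^2 - 17*q/2 + 15)/(q^2 - 4*q + 4)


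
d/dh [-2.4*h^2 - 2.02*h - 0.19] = -4.8*h - 2.02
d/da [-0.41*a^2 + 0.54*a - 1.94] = 0.54 - 0.82*a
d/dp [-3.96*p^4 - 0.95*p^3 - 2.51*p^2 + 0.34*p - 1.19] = -15.84*p^3 - 2.85*p^2 - 5.02*p + 0.34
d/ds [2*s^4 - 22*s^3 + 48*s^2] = 2*s*(4*s^2 - 33*s + 48)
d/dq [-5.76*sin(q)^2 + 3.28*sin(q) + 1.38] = (3.28 - 11.52*sin(q))*cos(q)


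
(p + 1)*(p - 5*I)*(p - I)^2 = p^4 + p^3 - 7*I*p^3 - 11*p^2 - 7*I*p^2 - 11*p + 5*I*p + 5*I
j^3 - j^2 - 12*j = j*(j - 4)*(j + 3)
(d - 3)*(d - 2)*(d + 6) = d^3 + d^2 - 24*d + 36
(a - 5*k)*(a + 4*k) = a^2 - a*k - 20*k^2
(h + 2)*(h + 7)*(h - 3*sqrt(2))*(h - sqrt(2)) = h^4 - 4*sqrt(2)*h^3 + 9*h^3 - 36*sqrt(2)*h^2 + 20*h^2 - 56*sqrt(2)*h + 54*h + 84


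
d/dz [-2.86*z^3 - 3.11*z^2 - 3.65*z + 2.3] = -8.58*z^2 - 6.22*z - 3.65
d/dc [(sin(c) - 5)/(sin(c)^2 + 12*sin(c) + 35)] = (10*sin(c) + cos(c)^2 + 94)*cos(c)/(sin(c)^2 + 12*sin(c) + 35)^2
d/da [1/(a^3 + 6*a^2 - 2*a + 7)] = (-3*a^2 - 12*a + 2)/(a^3 + 6*a^2 - 2*a + 7)^2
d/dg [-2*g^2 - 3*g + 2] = -4*g - 3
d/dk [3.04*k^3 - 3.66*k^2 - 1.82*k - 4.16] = 9.12*k^2 - 7.32*k - 1.82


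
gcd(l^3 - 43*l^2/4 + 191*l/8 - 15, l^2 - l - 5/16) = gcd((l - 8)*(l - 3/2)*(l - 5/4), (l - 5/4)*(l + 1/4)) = l - 5/4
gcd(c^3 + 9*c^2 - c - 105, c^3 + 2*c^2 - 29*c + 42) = c^2 + 4*c - 21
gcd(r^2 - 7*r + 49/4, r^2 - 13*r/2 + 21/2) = r - 7/2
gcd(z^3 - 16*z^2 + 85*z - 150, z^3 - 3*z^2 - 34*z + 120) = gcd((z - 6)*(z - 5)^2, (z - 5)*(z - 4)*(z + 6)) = z - 5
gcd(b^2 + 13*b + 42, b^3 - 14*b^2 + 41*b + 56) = 1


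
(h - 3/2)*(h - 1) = h^2 - 5*h/2 + 3/2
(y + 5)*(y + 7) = y^2 + 12*y + 35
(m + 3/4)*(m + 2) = m^2 + 11*m/4 + 3/2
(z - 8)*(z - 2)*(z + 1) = z^3 - 9*z^2 + 6*z + 16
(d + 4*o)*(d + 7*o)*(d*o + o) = d^3*o + 11*d^2*o^2 + d^2*o + 28*d*o^3 + 11*d*o^2 + 28*o^3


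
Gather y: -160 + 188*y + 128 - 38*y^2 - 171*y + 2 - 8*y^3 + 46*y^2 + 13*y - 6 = -8*y^3 + 8*y^2 + 30*y - 36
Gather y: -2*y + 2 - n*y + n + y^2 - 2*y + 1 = n + y^2 + y*(-n - 4) + 3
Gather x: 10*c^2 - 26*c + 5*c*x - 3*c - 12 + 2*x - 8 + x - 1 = 10*c^2 - 29*c + x*(5*c + 3) - 21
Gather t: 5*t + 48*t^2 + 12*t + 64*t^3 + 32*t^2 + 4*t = 64*t^3 + 80*t^2 + 21*t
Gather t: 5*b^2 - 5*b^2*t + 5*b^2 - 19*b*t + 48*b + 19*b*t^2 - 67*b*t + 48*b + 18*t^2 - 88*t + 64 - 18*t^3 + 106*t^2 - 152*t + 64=10*b^2 + 96*b - 18*t^3 + t^2*(19*b + 124) + t*(-5*b^2 - 86*b - 240) + 128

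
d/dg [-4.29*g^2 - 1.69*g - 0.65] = -8.58*g - 1.69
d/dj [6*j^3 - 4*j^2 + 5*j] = 18*j^2 - 8*j + 5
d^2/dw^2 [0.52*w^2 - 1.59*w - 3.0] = 1.04000000000000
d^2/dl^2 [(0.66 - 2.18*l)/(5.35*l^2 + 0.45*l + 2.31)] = (-(2.18*l - 0.66)*(10.7*l + 0.45)*(21.4*l + 0.9) + (69.978*l - 5.1)*(5.35*l^2 + 0.45*l + 2.31))/(5.35*l^2 + 0.45*l + 2.31)^3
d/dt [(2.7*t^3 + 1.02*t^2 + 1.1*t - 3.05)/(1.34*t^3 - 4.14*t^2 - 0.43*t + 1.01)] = (-12.5448*t^4 - 5.27*t^3 + 24.5574*t^2 - 23.1936*t - 0.2005)/(1.7956*t^6 - 11.0952*t^5 + 15.9872*t^4 + 6.2672*t^3 - 8.1779*t^2 - 0.8686*t + 1.0201)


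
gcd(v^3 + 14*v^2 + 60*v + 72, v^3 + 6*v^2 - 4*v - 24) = v^2 + 8*v + 12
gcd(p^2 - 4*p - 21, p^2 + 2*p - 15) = 1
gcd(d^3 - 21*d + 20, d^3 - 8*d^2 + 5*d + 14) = 1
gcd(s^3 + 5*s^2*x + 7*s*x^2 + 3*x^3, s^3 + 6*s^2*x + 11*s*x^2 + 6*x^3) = s^2 + 4*s*x + 3*x^2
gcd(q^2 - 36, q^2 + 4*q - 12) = q + 6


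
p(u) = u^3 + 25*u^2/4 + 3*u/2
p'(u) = 3*u^2 + 25*u/2 + 3/2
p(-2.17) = 15.96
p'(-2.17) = -11.50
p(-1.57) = 9.18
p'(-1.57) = -10.73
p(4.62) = 238.94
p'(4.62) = 123.28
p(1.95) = 34.11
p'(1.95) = 37.28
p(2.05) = 37.96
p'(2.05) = 39.73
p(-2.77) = 22.55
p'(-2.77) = -10.11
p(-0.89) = 2.91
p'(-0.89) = -7.25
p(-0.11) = -0.09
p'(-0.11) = 0.16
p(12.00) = 2646.00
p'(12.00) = 583.50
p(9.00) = 1248.75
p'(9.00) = 357.00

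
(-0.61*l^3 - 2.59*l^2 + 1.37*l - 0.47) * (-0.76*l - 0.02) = 0.4636*l^4 + 1.9806*l^3 - 0.9894*l^2 + 0.3298*l + 0.0094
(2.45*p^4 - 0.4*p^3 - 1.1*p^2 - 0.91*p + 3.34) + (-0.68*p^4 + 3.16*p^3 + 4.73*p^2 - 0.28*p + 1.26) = 1.77*p^4 + 2.76*p^3 + 3.63*p^2 - 1.19*p + 4.6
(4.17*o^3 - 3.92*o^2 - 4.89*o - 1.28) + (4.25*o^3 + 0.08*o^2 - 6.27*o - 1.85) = 8.42*o^3 - 3.84*o^2 - 11.16*o - 3.13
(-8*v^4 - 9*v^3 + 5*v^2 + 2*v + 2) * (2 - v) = 8*v^5 - 7*v^4 - 23*v^3 + 8*v^2 + 2*v + 4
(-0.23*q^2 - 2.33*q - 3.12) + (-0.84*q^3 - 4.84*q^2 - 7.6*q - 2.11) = -0.84*q^3 - 5.07*q^2 - 9.93*q - 5.23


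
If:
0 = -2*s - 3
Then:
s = -3/2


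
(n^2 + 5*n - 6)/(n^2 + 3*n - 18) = (n - 1)/(n - 3)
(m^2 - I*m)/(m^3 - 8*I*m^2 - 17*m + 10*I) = m/(m^2 - 7*I*m - 10)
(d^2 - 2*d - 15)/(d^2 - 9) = (d - 5)/(d - 3)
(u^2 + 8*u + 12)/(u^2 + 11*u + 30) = (u + 2)/(u + 5)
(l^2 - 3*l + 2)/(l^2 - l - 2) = (l - 1)/(l + 1)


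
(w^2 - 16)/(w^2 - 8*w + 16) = (w + 4)/(w - 4)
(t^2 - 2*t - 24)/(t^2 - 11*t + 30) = (t + 4)/(t - 5)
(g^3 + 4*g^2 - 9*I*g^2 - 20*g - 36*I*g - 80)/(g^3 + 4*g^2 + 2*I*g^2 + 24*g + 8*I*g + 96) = (g - 5*I)/(g + 6*I)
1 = 1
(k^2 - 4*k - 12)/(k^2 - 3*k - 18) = (k + 2)/(k + 3)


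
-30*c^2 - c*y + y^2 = (-6*c + y)*(5*c + y)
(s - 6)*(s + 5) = s^2 - s - 30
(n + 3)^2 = n^2 + 6*n + 9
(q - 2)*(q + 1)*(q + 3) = q^3 + 2*q^2 - 5*q - 6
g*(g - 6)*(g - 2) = g^3 - 8*g^2 + 12*g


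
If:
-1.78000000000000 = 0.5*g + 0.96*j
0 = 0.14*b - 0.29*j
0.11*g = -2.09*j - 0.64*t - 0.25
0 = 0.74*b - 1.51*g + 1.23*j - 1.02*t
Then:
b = -1.23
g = -2.42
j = -0.59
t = 1.97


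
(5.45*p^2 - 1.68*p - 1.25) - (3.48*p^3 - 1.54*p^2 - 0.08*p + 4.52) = -3.48*p^3 + 6.99*p^2 - 1.6*p - 5.77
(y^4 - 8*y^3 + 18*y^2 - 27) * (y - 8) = y^5 - 16*y^4 + 82*y^3 - 144*y^2 - 27*y + 216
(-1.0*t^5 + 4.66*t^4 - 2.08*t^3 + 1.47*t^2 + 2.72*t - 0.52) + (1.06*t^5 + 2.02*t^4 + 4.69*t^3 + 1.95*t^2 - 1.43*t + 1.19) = 0.0600000000000001*t^5 + 6.68*t^4 + 2.61*t^3 + 3.42*t^2 + 1.29*t + 0.67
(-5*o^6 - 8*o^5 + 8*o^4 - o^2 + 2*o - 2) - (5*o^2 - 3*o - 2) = -5*o^6 - 8*o^5 + 8*o^4 - 6*o^2 + 5*o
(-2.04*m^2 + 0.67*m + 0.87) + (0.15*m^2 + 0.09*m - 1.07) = -1.89*m^2 + 0.76*m - 0.2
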